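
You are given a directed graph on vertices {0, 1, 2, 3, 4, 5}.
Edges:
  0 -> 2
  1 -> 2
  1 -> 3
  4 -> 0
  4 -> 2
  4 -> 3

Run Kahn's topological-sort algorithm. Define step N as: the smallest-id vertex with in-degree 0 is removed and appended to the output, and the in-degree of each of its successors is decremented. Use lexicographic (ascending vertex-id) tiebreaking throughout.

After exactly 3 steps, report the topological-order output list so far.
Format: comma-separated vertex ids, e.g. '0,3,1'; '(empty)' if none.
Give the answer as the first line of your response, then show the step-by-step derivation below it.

1,4,0

step 1: output 1; order=[1]; indeg=(1,0,2,1,0,0)
step 2: output 4; order=[1,4]; indeg=(0,0,1,0,0,0)
step 3: output 0; order=[1,4,0]; indeg=(0,0,0,0,0,0)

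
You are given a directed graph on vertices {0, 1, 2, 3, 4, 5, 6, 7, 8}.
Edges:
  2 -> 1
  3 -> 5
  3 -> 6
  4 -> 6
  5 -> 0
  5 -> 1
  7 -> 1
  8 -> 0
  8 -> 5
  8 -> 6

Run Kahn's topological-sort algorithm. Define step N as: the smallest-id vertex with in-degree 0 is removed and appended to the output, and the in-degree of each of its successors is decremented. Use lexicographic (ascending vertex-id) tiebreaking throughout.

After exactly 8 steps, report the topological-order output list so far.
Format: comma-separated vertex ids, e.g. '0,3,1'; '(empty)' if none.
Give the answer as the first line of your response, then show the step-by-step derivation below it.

2,3,4,7,8,5,0,1

step 1: output 2; order=[2]; indeg=(2,2,0,0,0,2,3,0,0)
step 2: output 3; order=[2,3]; indeg=(2,2,0,0,0,1,2,0,0)
step 3: output 4; order=[2,3,4]; indeg=(2,2,0,0,0,1,1,0,0)
step 4: output 7; order=[2,3,4,7]; indeg=(2,1,0,0,0,1,1,0,0)
step 5: output 8; order=[2,3,4,7,8]; indeg=(1,1,0,0,0,0,0,0,0)
step 6: output 5; order=[2,3,4,7,8,5]; indeg=(0,0,0,0,0,0,0,0,0)
step 7: output 0; order=[2,3,4,7,8,5,0]; indeg=(0,0,0,0,0,0,0,0,0)
step 8: output 1; order=[2,3,4,7,8,5,0,1]; indeg=(0,0,0,0,0,0,0,0,0)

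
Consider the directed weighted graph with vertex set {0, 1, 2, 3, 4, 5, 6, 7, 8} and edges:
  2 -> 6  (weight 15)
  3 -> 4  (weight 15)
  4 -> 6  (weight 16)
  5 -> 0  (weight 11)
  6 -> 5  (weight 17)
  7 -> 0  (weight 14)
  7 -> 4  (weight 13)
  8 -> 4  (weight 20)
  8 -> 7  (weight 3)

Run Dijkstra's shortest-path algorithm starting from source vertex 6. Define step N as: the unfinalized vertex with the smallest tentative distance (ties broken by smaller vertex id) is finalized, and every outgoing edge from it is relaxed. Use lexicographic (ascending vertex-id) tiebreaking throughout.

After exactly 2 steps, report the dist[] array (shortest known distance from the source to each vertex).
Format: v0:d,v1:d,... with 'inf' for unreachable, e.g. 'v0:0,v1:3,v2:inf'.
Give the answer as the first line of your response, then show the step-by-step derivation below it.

v0:28,v1:inf,v2:inf,v3:inf,v4:inf,v5:17,v6:0,v7:inf,v8:inf

step 1: dist = v0:inf,v1:inf,v2:inf,v3:inf,v4:inf,v5:17,v6:0,v7:inf,v8:inf
step 2: dist = v0:28,v1:inf,v2:inf,v3:inf,v4:inf,v5:17,v6:0,v7:inf,v8:inf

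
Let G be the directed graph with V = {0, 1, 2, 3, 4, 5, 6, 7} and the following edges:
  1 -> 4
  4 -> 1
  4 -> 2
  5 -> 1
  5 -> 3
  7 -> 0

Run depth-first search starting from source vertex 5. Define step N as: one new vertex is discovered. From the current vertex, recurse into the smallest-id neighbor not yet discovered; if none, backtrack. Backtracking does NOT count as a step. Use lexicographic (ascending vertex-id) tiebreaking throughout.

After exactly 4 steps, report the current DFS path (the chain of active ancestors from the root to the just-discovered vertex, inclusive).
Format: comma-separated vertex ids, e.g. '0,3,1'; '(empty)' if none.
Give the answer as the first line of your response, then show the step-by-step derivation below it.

5,1,4,2

step 1: discover 5; path=5; order=5
step 2: discover 1; path=5>1; order=5,1
step 3: discover 4; path=5>1>4; order=5,1,4
step 4: discover 2; path=5>1>4>2; order=5,1,4,2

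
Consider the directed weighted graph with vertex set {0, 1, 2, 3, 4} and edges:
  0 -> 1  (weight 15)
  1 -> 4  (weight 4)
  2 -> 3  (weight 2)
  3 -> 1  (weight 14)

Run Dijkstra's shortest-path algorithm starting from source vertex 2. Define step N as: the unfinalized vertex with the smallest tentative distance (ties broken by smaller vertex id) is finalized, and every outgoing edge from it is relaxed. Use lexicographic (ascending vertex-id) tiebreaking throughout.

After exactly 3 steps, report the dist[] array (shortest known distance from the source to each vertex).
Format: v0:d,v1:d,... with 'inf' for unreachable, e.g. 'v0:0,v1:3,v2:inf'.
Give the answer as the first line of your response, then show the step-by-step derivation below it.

v0:inf,v1:16,v2:0,v3:2,v4:20

step 1: dist = v0:inf,v1:inf,v2:0,v3:2,v4:inf
step 2: dist = v0:inf,v1:16,v2:0,v3:2,v4:inf
step 3: dist = v0:inf,v1:16,v2:0,v3:2,v4:20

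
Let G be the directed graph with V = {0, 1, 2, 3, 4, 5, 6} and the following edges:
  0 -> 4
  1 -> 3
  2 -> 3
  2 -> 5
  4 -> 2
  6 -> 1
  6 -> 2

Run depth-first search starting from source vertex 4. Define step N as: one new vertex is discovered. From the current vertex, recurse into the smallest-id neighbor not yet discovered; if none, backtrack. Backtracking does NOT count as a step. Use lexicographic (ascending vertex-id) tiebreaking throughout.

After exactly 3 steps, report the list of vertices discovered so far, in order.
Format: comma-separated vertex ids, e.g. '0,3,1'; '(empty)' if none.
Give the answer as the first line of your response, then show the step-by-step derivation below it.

4,2,3

step 1: discover 4; path=4; order=4
step 2: discover 2; path=4>2; order=4,2
step 3: discover 3; path=4>2>3; order=4,2,3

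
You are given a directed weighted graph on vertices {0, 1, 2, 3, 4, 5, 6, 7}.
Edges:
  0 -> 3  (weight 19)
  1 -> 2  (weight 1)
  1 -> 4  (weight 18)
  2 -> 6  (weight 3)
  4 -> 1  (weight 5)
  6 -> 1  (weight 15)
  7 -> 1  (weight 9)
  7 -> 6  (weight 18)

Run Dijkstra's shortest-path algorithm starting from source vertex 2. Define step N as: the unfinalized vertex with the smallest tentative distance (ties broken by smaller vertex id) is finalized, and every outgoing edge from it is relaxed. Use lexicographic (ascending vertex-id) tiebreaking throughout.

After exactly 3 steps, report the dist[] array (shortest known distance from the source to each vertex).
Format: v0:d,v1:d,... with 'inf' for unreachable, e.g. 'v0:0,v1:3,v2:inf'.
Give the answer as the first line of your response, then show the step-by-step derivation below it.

v0:inf,v1:18,v2:0,v3:inf,v4:36,v5:inf,v6:3,v7:inf

step 1: dist = v0:inf,v1:inf,v2:0,v3:inf,v4:inf,v5:inf,v6:3,v7:inf
step 2: dist = v0:inf,v1:18,v2:0,v3:inf,v4:inf,v5:inf,v6:3,v7:inf
step 3: dist = v0:inf,v1:18,v2:0,v3:inf,v4:36,v5:inf,v6:3,v7:inf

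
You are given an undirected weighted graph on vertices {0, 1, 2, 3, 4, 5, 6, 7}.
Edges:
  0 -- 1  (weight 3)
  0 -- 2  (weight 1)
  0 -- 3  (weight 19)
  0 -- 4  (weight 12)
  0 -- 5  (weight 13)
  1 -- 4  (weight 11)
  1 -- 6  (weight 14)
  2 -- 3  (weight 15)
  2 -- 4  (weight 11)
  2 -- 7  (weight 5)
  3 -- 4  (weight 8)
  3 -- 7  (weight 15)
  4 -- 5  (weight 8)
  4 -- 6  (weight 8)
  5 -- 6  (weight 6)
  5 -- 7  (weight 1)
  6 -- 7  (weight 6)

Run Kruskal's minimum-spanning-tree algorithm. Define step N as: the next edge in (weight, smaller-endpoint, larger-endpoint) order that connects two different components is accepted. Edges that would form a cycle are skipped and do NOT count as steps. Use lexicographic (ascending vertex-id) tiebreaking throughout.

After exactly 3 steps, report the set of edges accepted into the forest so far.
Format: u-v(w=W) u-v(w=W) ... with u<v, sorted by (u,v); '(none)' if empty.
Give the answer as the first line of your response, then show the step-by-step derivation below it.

0-1(w=3) 0-2(w=1) 5-7(w=1)

step 1: add edge 0-2 (w=1); MST = {0-2(w=1)}
step 2: add edge 5-7 (w=1); MST = {0-2(w=1) 5-7(w=1)}
step 3: add edge 0-1 (w=3); MST = {0-1(w=3) 0-2(w=1) 5-7(w=1)}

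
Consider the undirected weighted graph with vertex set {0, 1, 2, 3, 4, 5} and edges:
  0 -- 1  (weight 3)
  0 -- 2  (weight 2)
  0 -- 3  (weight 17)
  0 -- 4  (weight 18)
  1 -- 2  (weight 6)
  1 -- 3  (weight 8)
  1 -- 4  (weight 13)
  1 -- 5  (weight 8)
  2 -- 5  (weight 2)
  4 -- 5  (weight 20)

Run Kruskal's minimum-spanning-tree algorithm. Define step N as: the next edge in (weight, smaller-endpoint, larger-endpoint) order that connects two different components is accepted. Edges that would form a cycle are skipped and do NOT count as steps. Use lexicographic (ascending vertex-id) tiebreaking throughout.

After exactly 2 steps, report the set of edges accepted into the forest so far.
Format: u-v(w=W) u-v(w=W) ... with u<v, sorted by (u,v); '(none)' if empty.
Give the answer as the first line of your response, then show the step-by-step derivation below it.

0-2(w=2) 2-5(w=2)

step 1: add edge 0-2 (w=2); MST = {0-2(w=2)}
step 2: add edge 2-5 (w=2); MST = {0-2(w=2) 2-5(w=2)}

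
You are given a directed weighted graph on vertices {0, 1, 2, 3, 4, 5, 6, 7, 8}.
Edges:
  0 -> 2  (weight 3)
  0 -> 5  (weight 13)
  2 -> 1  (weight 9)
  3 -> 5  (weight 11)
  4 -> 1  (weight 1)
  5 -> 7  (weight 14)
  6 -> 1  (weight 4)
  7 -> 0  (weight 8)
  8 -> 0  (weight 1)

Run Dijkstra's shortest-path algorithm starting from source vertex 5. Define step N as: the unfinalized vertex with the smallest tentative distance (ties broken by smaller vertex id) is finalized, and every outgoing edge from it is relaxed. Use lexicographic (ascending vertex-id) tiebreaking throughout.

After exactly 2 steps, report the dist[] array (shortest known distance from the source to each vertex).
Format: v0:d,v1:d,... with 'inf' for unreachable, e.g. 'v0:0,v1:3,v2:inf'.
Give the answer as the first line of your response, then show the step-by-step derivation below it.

v0:22,v1:inf,v2:inf,v3:inf,v4:inf,v5:0,v6:inf,v7:14,v8:inf

step 1: dist = v0:inf,v1:inf,v2:inf,v3:inf,v4:inf,v5:0,v6:inf,v7:14,v8:inf
step 2: dist = v0:22,v1:inf,v2:inf,v3:inf,v4:inf,v5:0,v6:inf,v7:14,v8:inf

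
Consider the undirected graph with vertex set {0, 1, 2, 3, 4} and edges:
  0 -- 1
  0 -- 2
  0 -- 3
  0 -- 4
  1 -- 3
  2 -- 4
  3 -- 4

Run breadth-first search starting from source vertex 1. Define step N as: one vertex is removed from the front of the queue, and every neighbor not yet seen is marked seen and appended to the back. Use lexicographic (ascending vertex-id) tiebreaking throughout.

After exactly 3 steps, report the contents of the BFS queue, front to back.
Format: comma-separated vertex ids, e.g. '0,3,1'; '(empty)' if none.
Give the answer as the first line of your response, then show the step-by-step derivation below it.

2,4

step 1: dequeue 1; queue=[0,3]; order=1
step 2: dequeue 0; queue=[3,2,4]; order=1,0
step 3: dequeue 3; queue=[2,4]; order=1,0,3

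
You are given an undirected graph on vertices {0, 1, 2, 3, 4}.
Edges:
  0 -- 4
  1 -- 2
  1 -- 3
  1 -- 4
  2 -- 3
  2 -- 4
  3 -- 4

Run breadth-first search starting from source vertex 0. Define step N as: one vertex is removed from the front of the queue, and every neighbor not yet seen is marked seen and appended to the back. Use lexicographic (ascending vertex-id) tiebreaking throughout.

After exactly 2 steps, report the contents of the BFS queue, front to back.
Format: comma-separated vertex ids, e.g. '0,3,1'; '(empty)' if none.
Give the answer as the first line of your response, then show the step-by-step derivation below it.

1,2,3

step 1: dequeue 0; queue=[4]; order=0
step 2: dequeue 4; queue=[1,2,3]; order=0,4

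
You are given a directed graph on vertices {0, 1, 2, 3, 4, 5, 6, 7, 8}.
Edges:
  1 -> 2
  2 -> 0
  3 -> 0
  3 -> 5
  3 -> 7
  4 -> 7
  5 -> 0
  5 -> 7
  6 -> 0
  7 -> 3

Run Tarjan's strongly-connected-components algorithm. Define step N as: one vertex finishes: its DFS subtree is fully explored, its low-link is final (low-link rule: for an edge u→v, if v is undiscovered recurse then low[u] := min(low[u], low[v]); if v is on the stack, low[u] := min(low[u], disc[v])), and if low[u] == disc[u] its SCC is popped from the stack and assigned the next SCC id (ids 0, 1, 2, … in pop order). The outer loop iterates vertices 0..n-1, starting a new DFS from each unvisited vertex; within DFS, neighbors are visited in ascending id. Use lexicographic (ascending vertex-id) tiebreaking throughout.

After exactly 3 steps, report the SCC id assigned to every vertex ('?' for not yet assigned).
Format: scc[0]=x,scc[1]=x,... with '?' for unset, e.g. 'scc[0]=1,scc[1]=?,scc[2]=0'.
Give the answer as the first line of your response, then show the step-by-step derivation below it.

scc[0]=0,scc[1]=2,scc[2]=1,scc[3]=?,scc[4]=?,scc[5]=?,scc[6]=?,scc[7]=?,scc[8]=?

step 1: low=(low[0]=0,low[1]=?,low[2]=?,low[3]=?,low[4]=?,low[5]=?,low[6]=?,low[7]=?,low[8]=?); scc=(scc[0]=0,scc[1]=?,scc[2]=?,scc[3]=?,scc[4]=?,scc[5]=?,scc[6]=?,scc[7]=?,scc[8]=?)
step 2: low=(low[0]=0,low[1]=1,low[2]=2,low[3]=?,low[4]=?,low[5]=?,low[6]=?,low[7]=?,low[8]=?); scc=(scc[0]=0,scc[1]=?,scc[2]=1,scc[3]=?,scc[4]=?,scc[5]=?,scc[6]=?,scc[7]=?,scc[8]=?)
step 3: low=(low[0]=0,low[1]=1,low[2]=2,low[3]=?,low[4]=?,low[5]=?,low[6]=?,low[7]=?,low[8]=?); scc=(scc[0]=0,scc[1]=2,scc[2]=1,scc[3]=?,scc[4]=?,scc[5]=?,scc[6]=?,scc[7]=?,scc[8]=?)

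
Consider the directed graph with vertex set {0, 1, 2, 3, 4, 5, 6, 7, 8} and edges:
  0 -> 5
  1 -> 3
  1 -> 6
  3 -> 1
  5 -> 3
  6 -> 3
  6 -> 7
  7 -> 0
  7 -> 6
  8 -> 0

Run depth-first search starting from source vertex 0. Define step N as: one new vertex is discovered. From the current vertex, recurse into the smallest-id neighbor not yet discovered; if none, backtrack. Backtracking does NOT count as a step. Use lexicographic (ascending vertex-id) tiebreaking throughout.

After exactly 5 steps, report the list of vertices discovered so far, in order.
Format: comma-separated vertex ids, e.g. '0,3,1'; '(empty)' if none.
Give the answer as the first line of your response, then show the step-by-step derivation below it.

0,5,3,1,6

step 1: discover 0; path=0; order=0
step 2: discover 5; path=0>5; order=0,5
step 3: discover 3; path=0>5>3; order=0,5,3
step 4: discover 1; path=0>5>3>1; order=0,5,3,1
step 5: discover 6; path=0>5>3>1>6; order=0,5,3,1,6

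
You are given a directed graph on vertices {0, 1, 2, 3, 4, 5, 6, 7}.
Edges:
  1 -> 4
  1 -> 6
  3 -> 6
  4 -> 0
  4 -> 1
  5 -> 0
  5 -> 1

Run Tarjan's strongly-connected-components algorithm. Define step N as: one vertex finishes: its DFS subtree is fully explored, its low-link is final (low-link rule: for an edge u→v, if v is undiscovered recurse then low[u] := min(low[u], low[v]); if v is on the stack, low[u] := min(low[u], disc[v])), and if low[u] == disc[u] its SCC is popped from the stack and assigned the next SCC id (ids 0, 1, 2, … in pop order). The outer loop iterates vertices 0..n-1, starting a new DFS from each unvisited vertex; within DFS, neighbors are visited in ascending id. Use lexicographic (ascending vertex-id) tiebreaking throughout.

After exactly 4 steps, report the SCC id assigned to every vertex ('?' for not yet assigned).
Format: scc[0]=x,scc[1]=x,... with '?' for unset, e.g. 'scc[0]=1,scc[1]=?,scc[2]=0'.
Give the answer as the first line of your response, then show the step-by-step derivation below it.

scc[0]=0,scc[1]=2,scc[2]=?,scc[3]=?,scc[4]=2,scc[5]=?,scc[6]=1,scc[7]=?

step 1: low=(low[0]=0,low[1]=?,low[2]=?,low[3]=?,low[4]=?,low[5]=?,low[6]=?,low[7]=?); scc=(scc[0]=0,scc[1]=?,scc[2]=?,scc[3]=?,scc[4]=?,scc[5]=?,scc[6]=?,scc[7]=?)
step 2: low=(low[0]=0,low[1]=1,low[2]=?,low[3]=?,low[4]=1,low[5]=?,low[6]=?,low[7]=?); scc=(scc[0]=0,scc[1]=?,scc[2]=?,scc[3]=?,scc[4]=?,scc[5]=?,scc[6]=?,scc[7]=?)
step 3: low=(low[0]=0,low[1]=1,low[2]=?,low[3]=?,low[4]=1,low[5]=?,low[6]=3,low[7]=?); scc=(scc[0]=0,scc[1]=?,scc[2]=?,scc[3]=?,scc[4]=?,scc[5]=?,scc[6]=1,scc[7]=?)
step 4: low=(low[0]=0,low[1]=1,low[2]=?,low[3]=?,low[4]=1,low[5]=?,low[6]=3,low[7]=?); scc=(scc[0]=0,scc[1]=2,scc[2]=?,scc[3]=?,scc[4]=2,scc[5]=?,scc[6]=1,scc[7]=?)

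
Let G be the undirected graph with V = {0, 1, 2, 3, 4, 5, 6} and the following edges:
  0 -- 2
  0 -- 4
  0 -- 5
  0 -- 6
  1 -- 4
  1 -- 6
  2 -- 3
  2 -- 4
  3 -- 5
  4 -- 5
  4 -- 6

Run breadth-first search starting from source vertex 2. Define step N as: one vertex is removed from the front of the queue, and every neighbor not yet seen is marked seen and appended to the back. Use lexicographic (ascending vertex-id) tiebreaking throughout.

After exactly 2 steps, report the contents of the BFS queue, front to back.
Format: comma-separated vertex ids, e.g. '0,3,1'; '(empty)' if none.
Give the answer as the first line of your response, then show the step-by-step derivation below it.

3,4,5,6

step 1: dequeue 2; queue=[0,3,4]; order=2
step 2: dequeue 0; queue=[3,4,5,6]; order=2,0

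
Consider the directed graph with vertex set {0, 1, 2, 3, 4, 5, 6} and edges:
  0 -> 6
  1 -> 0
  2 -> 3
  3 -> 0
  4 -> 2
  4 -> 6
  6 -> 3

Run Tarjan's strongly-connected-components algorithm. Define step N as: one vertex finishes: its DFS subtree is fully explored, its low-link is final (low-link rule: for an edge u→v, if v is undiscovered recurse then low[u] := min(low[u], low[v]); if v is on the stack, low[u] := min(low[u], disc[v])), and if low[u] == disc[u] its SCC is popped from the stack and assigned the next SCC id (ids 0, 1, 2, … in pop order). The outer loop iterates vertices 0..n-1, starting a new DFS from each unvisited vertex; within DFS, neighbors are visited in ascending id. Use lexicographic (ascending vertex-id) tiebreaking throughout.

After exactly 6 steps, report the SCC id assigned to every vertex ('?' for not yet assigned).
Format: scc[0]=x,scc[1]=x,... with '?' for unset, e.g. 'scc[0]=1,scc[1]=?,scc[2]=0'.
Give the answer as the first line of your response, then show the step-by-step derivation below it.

scc[0]=0,scc[1]=1,scc[2]=2,scc[3]=0,scc[4]=3,scc[5]=?,scc[6]=0

step 1: low=(low[0]=0,low[1]=?,low[2]=?,low[3]=0,low[4]=?,low[5]=?,low[6]=1); scc=(scc[0]=?,scc[1]=?,scc[2]=?,scc[3]=?,scc[4]=?,scc[5]=?,scc[6]=?)
step 2: low=(low[0]=0,low[1]=?,low[2]=?,low[3]=0,low[4]=?,low[5]=?,low[6]=0); scc=(scc[0]=?,scc[1]=?,scc[2]=?,scc[3]=?,scc[4]=?,scc[5]=?,scc[6]=?)
step 3: low=(low[0]=0,low[1]=?,low[2]=?,low[3]=0,low[4]=?,low[5]=?,low[6]=0); scc=(scc[0]=0,scc[1]=?,scc[2]=?,scc[3]=0,scc[4]=?,scc[5]=?,scc[6]=0)
step 4: low=(low[0]=0,low[1]=3,low[2]=?,low[3]=0,low[4]=?,low[5]=?,low[6]=0); scc=(scc[0]=0,scc[1]=1,scc[2]=?,scc[3]=0,scc[4]=?,scc[5]=?,scc[6]=0)
step 5: low=(low[0]=0,low[1]=3,low[2]=4,low[3]=0,low[4]=?,low[5]=?,low[6]=0); scc=(scc[0]=0,scc[1]=1,scc[2]=2,scc[3]=0,scc[4]=?,scc[5]=?,scc[6]=0)
step 6: low=(low[0]=0,low[1]=3,low[2]=4,low[3]=0,low[4]=5,low[5]=?,low[6]=0); scc=(scc[0]=0,scc[1]=1,scc[2]=2,scc[3]=0,scc[4]=3,scc[5]=?,scc[6]=0)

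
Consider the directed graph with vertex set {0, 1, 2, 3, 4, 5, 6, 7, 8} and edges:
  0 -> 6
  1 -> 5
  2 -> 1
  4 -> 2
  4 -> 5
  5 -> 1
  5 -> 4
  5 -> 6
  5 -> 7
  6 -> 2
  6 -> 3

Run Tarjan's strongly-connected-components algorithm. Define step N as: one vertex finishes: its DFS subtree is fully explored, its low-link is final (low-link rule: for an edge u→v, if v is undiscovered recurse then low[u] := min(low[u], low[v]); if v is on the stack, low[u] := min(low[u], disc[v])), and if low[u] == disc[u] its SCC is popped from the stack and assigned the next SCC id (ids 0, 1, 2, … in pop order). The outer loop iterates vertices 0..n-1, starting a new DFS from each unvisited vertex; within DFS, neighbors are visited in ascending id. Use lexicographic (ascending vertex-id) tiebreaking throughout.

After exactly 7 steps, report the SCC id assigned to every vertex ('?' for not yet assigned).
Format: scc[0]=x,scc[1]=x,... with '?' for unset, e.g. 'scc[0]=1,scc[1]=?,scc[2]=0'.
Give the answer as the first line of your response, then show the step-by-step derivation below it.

scc[0]=?,scc[1]=2,scc[2]=2,scc[3]=1,scc[4]=2,scc[5]=2,scc[6]=2,scc[7]=0,scc[8]=?

step 1: low=(low[0]=0,low[1]=3,low[2]=2,low[3]=?,low[4]=2,low[5]=3,low[6]=1,low[7]=?,low[8]=?); scc=(scc[0]=?,scc[1]=?,scc[2]=?,scc[3]=?,scc[4]=?,scc[5]=?,scc[6]=?,scc[7]=?,scc[8]=?)
step 2: low=(low[0]=0,low[1]=3,low[2]=2,low[3]=?,low[4]=2,low[5]=1,low[6]=1,low[7]=6,low[8]=?); scc=(scc[0]=?,scc[1]=?,scc[2]=?,scc[3]=?,scc[4]=?,scc[5]=?,scc[6]=?,scc[7]=0,scc[8]=?)
step 3: low=(low[0]=0,low[1]=3,low[2]=2,low[3]=?,low[4]=2,low[5]=1,low[6]=1,low[7]=6,low[8]=?); scc=(scc[0]=?,scc[1]=?,scc[2]=?,scc[3]=?,scc[4]=?,scc[5]=?,scc[6]=?,scc[7]=0,scc[8]=?)
step 4: low=(low[0]=0,low[1]=1,low[2]=2,low[3]=?,low[4]=2,low[5]=1,low[6]=1,low[7]=6,low[8]=?); scc=(scc[0]=?,scc[1]=?,scc[2]=?,scc[3]=?,scc[4]=?,scc[5]=?,scc[6]=?,scc[7]=0,scc[8]=?)
step 5: low=(low[0]=0,low[1]=1,low[2]=1,low[3]=?,low[4]=2,low[5]=1,low[6]=1,low[7]=6,low[8]=?); scc=(scc[0]=?,scc[1]=?,scc[2]=?,scc[3]=?,scc[4]=?,scc[5]=?,scc[6]=?,scc[7]=0,scc[8]=?)
step 6: low=(low[0]=0,low[1]=1,low[2]=1,low[3]=7,low[4]=2,low[5]=1,low[6]=1,low[7]=6,low[8]=?); scc=(scc[0]=?,scc[1]=?,scc[2]=?,scc[3]=1,scc[4]=?,scc[5]=?,scc[6]=?,scc[7]=0,scc[8]=?)
step 7: low=(low[0]=0,low[1]=1,low[2]=1,low[3]=7,low[4]=2,low[5]=1,low[6]=1,low[7]=6,low[8]=?); scc=(scc[0]=?,scc[1]=2,scc[2]=2,scc[3]=1,scc[4]=2,scc[5]=2,scc[6]=2,scc[7]=0,scc[8]=?)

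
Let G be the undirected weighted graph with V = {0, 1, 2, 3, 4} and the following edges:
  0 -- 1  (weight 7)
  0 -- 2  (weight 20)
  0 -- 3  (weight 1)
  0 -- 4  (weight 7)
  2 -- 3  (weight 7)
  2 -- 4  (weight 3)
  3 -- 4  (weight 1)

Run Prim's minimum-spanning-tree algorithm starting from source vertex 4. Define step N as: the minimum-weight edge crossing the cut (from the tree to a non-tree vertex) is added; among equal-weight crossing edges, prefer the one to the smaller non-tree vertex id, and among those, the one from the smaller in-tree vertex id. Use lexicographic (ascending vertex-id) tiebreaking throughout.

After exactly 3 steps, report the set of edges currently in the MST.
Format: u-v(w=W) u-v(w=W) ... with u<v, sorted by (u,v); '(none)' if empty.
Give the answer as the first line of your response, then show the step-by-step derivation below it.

0-3(w=1) 2-4(w=3) 3-4(w=1)

step 1: add edge 3-4 (w=1); MST = {3-4(w=1)}
step 2: add edge 0-3 (w=1); MST = {0-3(w=1) 3-4(w=1)}
step 3: add edge 2-4 (w=3); MST = {0-3(w=1) 2-4(w=3) 3-4(w=1)}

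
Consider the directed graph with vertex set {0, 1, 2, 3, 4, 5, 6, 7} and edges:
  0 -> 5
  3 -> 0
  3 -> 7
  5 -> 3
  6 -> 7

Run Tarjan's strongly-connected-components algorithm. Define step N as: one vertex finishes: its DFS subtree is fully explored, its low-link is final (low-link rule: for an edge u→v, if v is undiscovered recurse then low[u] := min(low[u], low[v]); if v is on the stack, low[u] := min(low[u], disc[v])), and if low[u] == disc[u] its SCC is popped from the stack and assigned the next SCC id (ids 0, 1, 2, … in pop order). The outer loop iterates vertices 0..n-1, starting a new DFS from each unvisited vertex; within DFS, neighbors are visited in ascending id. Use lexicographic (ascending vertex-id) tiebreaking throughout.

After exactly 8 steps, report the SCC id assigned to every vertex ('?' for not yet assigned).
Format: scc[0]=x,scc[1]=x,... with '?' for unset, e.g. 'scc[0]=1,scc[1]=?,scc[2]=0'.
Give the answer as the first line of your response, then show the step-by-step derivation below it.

scc[0]=1,scc[1]=2,scc[2]=3,scc[3]=1,scc[4]=4,scc[5]=1,scc[6]=5,scc[7]=0

step 1: low=(low[0]=0,low[1]=?,low[2]=?,low[3]=0,low[4]=?,low[5]=1,low[6]=?,low[7]=3); scc=(scc[0]=?,scc[1]=?,scc[2]=?,scc[3]=?,scc[4]=?,scc[5]=?,scc[6]=?,scc[7]=0)
step 2: low=(low[0]=0,low[1]=?,low[2]=?,low[3]=0,low[4]=?,low[5]=1,low[6]=?,low[7]=3); scc=(scc[0]=?,scc[1]=?,scc[2]=?,scc[3]=?,scc[4]=?,scc[5]=?,scc[6]=?,scc[7]=0)
step 3: low=(low[0]=0,low[1]=?,low[2]=?,low[3]=0,low[4]=?,low[5]=0,low[6]=?,low[7]=3); scc=(scc[0]=?,scc[1]=?,scc[2]=?,scc[3]=?,scc[4]=?,scc[5]=?,scc[6]=?,scc[7]=0)
step 4: low=(low[0]=0,low[1]=?,low[2]=?,low[3]=0,low[4]=?,low[5]=0,low[6]=?,low[7]=3); scc=(scc[0]=1,scc[1]=?,scc[2]=?,scc[3]=1,scc[4]=?,scc[5]=1,scc[6]=?,scc[7]=0)
step 5: low=(low[0]=0,low[1]=4,low[2]=?,low[3]=0,low[4]=?,low[5]=0,low[6]=?,low[7]=3); scc=(scc[0]=1,scc[1]=2,scc[2]=?,scc[3]=1,scc[4]=?,scc[5]=1,scc[6]=?,scc[7]=0)
step 6: low=(low[0]=0,low[1]=4,low[2]=5,low[3]=0,low[4]=?,low[5]=0,low[6]=?,low[7]=3); scc=(scc[0]=1,scc[1]=2,scc[2]=3,scc[3]=1,scc[4]=?,scc[5]=1,scc[6]=?,scc[7]=0)
step 7: low=(low[0]=0,low[1]=4,low[2]=5,low[3]=0,low[4]=6,low[5]=0,low[6]=?,low[7]=3); scc=(scc[0]=1,scc[1]=2,scc[2]=3,scc[3]=1,scc[4]=4,scc[5]=1,scc[6]=?,scc[7]=0)
step 8: low=(low[0]=0,low[1]=4,low[2]=5,low[3]=0,low[4]=6,low[5]=0,low[6]=7,low[7]=3); scc=(scc[0]=1,scc[1]=2,scc[2]=3,scc[3]=1,scc[4]=4,scc[5]=1,scc[6]=5,scc[7]=0)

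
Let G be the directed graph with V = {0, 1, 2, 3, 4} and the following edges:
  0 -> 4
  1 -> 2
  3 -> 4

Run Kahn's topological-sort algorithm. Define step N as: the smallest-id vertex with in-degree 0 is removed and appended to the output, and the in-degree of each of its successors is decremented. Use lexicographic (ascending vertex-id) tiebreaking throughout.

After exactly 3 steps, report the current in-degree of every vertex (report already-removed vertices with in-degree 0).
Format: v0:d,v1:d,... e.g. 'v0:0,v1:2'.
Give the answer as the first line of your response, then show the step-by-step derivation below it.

v0:0,v1:0,v2:0,v3:0,v4:1

step 1: output 0; order=[0]; indeg=(0,0,1,0,1)
step 2: output 1; order=[0,1]; indeg=(0,0,0,0,1)
step 3: output 2; order=[0,1,2]; indeg=(0,0,0,0,1)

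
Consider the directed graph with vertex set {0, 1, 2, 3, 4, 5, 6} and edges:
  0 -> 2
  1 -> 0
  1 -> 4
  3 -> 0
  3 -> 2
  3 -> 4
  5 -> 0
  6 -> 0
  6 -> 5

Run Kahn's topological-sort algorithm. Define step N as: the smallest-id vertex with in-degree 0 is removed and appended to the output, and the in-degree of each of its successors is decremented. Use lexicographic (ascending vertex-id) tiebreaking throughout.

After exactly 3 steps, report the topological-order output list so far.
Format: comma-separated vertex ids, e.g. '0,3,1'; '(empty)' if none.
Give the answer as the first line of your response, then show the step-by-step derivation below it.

1,3,4

step 1: output 1; order=[1]; indeg=(3,0,2,0,1,1,0)
step 2: output 3; order=[1,3]; indeg=(2,0,1,0,0,1,0)
step 3: output 4; order=[1,3,4]; indeg=(2,0,1,0,0,1,0)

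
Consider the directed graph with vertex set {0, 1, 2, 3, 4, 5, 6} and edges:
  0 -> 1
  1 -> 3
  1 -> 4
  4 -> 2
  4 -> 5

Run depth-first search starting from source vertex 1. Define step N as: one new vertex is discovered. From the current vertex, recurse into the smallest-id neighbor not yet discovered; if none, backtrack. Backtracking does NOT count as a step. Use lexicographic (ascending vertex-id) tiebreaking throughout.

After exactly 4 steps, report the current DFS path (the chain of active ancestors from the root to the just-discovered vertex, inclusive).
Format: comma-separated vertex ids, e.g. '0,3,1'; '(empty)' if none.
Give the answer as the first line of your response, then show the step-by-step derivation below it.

1,4,2

step 1: discover 1; path=1; order=1
step 2: discover 3; path=1>3; order=1,3
step 3: discover 4; path=1>4; order=1,3,4
step 4: discover 2; path=1>4>2; order=1,3,4,2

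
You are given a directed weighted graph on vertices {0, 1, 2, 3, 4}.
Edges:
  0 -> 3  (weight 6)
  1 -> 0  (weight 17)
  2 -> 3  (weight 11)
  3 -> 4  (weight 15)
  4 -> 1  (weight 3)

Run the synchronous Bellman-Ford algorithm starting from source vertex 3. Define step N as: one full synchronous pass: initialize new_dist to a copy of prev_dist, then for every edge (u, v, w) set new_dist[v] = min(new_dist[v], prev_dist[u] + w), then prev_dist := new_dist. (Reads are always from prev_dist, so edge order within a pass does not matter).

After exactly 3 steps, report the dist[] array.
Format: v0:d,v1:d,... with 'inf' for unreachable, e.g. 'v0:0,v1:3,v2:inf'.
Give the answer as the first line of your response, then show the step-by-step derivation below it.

v0:35,v1:18,v2:inf,v3:0,v4:15

step 1: dist = v0:inf,v1:inf,v2:inf,v3:0,v4:15
step 2: dist = v0:inf,v1:18,v2:inf,v3:0,v4:15
step 3: dist = v0:35,v1:18,v2:inf,v3:0,v4:15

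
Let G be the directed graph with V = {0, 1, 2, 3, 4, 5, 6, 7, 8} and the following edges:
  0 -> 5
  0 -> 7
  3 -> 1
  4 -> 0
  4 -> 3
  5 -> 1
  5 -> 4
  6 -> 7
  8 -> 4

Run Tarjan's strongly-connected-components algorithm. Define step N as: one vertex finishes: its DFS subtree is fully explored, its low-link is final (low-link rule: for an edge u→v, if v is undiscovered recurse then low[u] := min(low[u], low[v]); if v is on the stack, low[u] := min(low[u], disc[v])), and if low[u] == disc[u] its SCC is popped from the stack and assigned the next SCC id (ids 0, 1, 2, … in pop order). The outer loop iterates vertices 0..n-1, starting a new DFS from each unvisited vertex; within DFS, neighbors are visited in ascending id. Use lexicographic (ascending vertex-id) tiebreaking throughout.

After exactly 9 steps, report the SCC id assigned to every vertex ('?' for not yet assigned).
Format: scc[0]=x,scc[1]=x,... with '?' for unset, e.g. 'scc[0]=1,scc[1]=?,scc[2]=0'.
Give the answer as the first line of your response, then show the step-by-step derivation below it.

scc[0]=3,scc[1]=0,scc[2]=4,scc[3]=1,scc[4]=3,scc[5]=3,scc[6]=5,scc[7]=2,scc[8]=6

step 1: low=(low[0]=0,low[1]=2,low[2]=?,low[3]=?,low[4]=?,low[5]=1,low[6]=?,low[7]=?,low[8]=?); scc=(scc[0]=?,scc[1]=0,scc[2]=?,scc[3]=?,scc[4]=?,scc[5]=?,scc[6]=?,scc[7]=?,scc[8]=?)
step 2: low=(low[0]=0,low[1]=2,low[2]=?,low[3]=4,low[4]=0,low[5]=1,low[6]=?,low[7]=?,low[8]=?); scc=(scc[0]=?,scc[1]=0,scc[2]=?,scc[3]=1,scc[4]=?,scc[5]=?,scc[6]=?,scc[7]=?,scc[8]=?)
step 3: low=(low[0]=0,low[1]=2,low[2]=?,low[3]=4,low[4]=0,low[5]=1,low[6]=?,low[7]=?,low[8]=?); scc=(scc[0]=?,scc[1]=0,scc[2]=?,scc[3]=1,scc[4]=?,scc[5]=?,scc[6]=?,scc[7]=?,scc[8]=?)
step 4: low=(low[0]=0,low[1]=2,low[2]=?,low[3]=4,low[4]=0,low[5]=0,low[6]=?,low[7]=?,low[8]=?); scc=(scc[0]=?,scc[1]=0,scc[2]=?,scc[3]=1,scc[4]=?,scc[5]=?,scc[6]=?,scc[7]=?,scc[8]=?)
step 5: low=(low[0]=0,low[1]=2,low[2]=?,low[3]=4,low[4]=0,low[5]=0,low[6]=?,low[7]=5,low[8]=?); scc=(scc[0]=?,scc[1]=0,scc[2]=?,scc[3]=1,scc[4]=?,scc[5]=?,scc[6]=?,scc[7]=2,scc[8]=?)
step 6: low=(low[0]=0,low[1]=2,low[2]=?,low[3]=4,low[4]=0,low[5]=0,low[6]=?,low[7]=5,low[8]=?); scc=(scc[0]=3,scc[1]=0,scc[2]=?,scc[3]=1,scc[4]=3,scc[5]=3,scc[6]=?,scc[7]=2,scc[8]=?)
step 7: low=(low[0]=0,low[1]=2,low[2]=6,low[3]=4,low[4]=0,low[5]=0,low[6]=?,low[7]=5,low[8]=?); scc=(scc[0]=3,scc[1]=0,scc[2]=4,scc[3]=1,scc[4]=3,scc[5]=3,scc[6]=?,scc[7]=2,scc[8]=?)
step 8: low=(low[0]=0,low[1]=2,low[2]=6,low[3]=4,low[4]=0,low[5]=0,low[6]=7,low[7]=5,low[8]=?); scc=(scc[0]=3,scc[1]=0,scc[2]=4,scc[3]=1,scc[4]=3,scc[5]=3,scc[6]=5,scc[7]=2,scc[8]=?)
step 9: low=(low[0]=0,low[1]=2,low[2]=6,low[3]=4,low[4]=0,low[5]=0,low[6]=7,low[7]=5,low[8]=8); scc=(scc[0]=3,scc[1]=0,scc[2]=4,scc[3]=1,scc[4]=3,scc[5]=3,scc[6]=5,scc[7]=2,scc[8]=6)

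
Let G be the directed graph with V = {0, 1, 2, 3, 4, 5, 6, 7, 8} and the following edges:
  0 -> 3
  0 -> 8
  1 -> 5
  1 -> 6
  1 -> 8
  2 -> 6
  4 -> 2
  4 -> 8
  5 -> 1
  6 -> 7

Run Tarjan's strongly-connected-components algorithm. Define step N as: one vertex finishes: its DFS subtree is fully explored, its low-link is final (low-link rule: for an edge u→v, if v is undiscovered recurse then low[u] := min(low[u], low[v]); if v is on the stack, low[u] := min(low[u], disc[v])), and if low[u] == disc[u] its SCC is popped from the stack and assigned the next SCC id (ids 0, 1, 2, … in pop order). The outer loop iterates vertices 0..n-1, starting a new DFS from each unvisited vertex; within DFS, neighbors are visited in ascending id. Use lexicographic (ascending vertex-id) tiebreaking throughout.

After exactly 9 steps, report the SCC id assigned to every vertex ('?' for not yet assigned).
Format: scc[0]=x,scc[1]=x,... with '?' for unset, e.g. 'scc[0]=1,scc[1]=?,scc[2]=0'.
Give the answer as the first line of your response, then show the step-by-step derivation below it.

scc[0]=2,scc[1]=5,scc[2]=6,scc[3]=0,scc[4]=7,scc[5]=5,scc[6]=4,scc[7]=3,scc[8]=1

step 1: low=(low[0]=0,low[1]=?,low[2]=?,low[3]=1,low[4]=?,low[5]=?,low[6]=?,low[7]=?,low[8]=?); scc=(scc[0]=?,scc[1]=?,scc[2]=?,scc[3]=0,scc[4]=?,scc[5]=?,scc[6]=?,scc[7]=?,scc[8]=?)
step 2: low=(low[0]=0,low[1]=?,low[2]=?,low[3]=1,low[4]=?,low[5]=?,low[6]=?,low[7]=?,low[8]=2); scc=(scc[0]=?,scc[1]=?,scc[2]=?,scc[3]=0,scc[4]=?,scc[5]=?,scc[6]=?,scc[7]=?,scc[8]=1)
step 3: low=(low[0]=0,low[1]=?,low[2]=?,low[3]=1,low[4]=?,low[5]=?,low[6]=?,low[7]=?,low[8]=2); scc=(scc[0]=2,scc[1]=?,scc[2]=?,scc[3]=0,scc[4]=?,scc[5]=?,scc[6]=?,scc[7]=?,scc[8]=1)
step 4: low=(low[0]=0,low[1]=3,low[2]=?,low[3]=1,low[4]=?,low[5]=3,low[6]=?,low[7]=?,low[8]=2); scc=(scc[0]=2,scc[1]=?,scc[2]=?,scc[3]=0,scc[4]=?,scc[5]=?,scc[6]=?,scc[7]=?,scc[8]=1)
step 5: low=(low[0]=0,low[1]=3,low[2]=?,low[3]=1,low[4]=?,low[5]=3,low[6]=5,low[7]=6,low[8]=2); scc=(scc[0]=2,scc[1]=?,scc[2]=?,scc[3]=0,scc[4]=?,scc[5]=?,scc[6]=?,scc[7]=3,scc[8]=1)
step 6: low=(low[0]=0,low[1]=3,low[2]=?,low[3]=1,low[4]=?,low[5]=3,low[6]=5,low[7]=6,low[8]=2); scc=(scc[0]=2,scc[1]=?,scc[2]=?,scc[3]=0,scc[4]=?,scc[5]=?,scc[6]=4,scc[7]=3,scc[8]=1)
step 7: low=(low[0]=0,low[1]=3,low[2]=?,low[3]=1,low[4]=?,low[5]=3,low[6]=5,low[7]=6,low[8]=2); scc=(scc[0]=2,scc[1]=5,scc[2]=?,scc[3]=0,scc[4]=?,scc[5]=5,scc[6]=4,scc[7]=3,scc[8]=1)
step 8: low=(low[0]=0,low[1]=3,low[2]=7,low[3]=1,low[4]=?,low[5]=3,low[6]=5,low[7]=6,low[8]=2); scc=(scc[0]=2,scc[1]=5,scc[2]=6,scc[3]=0,scc[4]=?,scc[5]=5,scc[6]=4,scc[7]=3,scc[8]=1)
step 9: low=(low[0]=0,low[1]=3,low[2]=7,low[3]=1,low[4]=8,low[5]=3,low[6]=5,low[7]=6,low[8]=2); scc=(scc[0]=2,scc[1]=5,scc[2]=6,scc[3]=0,scc[4]=7,scc[5]=5,scc[6]=4,scc[7]=3,scc[8]=1)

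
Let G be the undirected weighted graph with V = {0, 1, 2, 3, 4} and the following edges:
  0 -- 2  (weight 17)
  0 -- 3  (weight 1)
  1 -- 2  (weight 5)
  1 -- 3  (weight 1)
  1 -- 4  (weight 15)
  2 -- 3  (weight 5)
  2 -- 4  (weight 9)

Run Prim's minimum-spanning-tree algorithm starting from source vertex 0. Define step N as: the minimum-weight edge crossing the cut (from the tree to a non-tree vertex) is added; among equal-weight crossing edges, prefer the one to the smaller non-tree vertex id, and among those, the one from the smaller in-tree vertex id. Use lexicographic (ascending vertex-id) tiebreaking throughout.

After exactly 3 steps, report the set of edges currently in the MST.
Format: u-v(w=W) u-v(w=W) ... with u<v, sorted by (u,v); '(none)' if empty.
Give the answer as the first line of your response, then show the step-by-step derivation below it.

0-3(w=1) 1-2(w=5) 1-3(w=1)

step 1: add edge 0-3 (w=1); MST = {0-3(w=1)}
step 2: add edge 1-3 (w=1); MST = {0-3(w=1) 1-3(w=1)}
step 3: add edge 1-2 (w=5); MST = {0-3(w=1) 1-2(w=5) 1-3(w=1)}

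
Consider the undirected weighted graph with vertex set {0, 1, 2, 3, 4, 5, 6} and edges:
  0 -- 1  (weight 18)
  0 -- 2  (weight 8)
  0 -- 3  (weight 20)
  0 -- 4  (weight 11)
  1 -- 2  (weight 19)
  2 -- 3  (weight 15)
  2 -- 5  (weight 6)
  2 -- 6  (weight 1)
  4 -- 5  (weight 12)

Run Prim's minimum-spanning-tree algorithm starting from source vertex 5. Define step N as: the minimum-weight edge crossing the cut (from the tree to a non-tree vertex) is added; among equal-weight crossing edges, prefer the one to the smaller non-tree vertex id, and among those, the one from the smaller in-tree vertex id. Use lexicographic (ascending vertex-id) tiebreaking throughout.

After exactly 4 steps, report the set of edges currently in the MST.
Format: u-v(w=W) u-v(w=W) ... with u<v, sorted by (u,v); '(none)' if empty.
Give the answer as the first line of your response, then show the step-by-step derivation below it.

0-2(w=8) 0-4(w=11) 2-5(w=6) 2-6(w=1)

step 1: add edge 2-5 (w=6); MST = {2-5(w=6)}
step 2: add edge 2-6 (w=1); MST = {2-5(w=6) 2-6(w=1)}
step 3: add edge 0-2 (w=8); MST = {0-2(w=8) 2-5(w=6) 2-6(w=1)}
step 4: add edge 0-4 (w=11); MST = {0-2(w=8) 0-4(w=11) 2-5(w=6) 2-6(w=1)}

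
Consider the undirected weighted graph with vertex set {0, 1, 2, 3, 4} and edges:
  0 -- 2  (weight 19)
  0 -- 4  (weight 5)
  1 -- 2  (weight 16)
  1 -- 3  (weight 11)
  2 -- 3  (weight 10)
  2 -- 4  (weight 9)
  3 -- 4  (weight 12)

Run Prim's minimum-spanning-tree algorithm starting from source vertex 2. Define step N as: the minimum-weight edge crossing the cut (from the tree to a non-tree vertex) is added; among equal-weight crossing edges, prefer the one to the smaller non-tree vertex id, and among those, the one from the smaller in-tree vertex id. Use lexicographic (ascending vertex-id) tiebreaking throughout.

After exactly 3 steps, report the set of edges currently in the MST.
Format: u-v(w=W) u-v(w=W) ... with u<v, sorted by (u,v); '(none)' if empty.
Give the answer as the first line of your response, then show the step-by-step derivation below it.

0-4(w=5) 2-3(w=10) 2-4(w=9)

step 1: add edge 2-4 (w=9); MST = {2-4(w=9)}
step 2: add edge 0-4 (w=5); MST = {0-4(w=5) 2-4(w=9)}
step 3: add edge 2-3 (w=10); MST = {0-4(w=5) 2-3(w=10) 2-4(w=9)}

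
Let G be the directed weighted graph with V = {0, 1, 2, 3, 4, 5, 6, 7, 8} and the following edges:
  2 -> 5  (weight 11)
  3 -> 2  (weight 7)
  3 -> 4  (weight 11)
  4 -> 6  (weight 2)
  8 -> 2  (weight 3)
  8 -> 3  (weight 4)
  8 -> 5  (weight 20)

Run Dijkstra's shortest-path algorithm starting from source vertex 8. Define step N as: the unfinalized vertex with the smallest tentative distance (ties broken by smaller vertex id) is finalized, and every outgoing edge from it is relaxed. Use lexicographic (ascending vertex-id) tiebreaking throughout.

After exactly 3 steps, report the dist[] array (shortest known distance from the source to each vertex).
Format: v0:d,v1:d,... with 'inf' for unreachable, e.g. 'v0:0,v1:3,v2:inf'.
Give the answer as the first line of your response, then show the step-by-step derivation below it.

v0:inf,v1:inf,v2:3,v3:4,v4:15,v5:14,v6:inf,v7:inf,v8:0

step 1: dist = v0:inf,v1:inf,v2:3,v3:4,v4:inf,v5:20,v6:inf,v7:inf,v8:0
step 2: dist = v0:inf,v1:inf,v2:3,v3:4,v4:inf,v5:14,v6:inf,v7:inf,v8:0
step 3: dist = v0:inf,v1:inf,v2:3,v3:4,v4:15,v5:14,v6:inf,v7:inf,v8:0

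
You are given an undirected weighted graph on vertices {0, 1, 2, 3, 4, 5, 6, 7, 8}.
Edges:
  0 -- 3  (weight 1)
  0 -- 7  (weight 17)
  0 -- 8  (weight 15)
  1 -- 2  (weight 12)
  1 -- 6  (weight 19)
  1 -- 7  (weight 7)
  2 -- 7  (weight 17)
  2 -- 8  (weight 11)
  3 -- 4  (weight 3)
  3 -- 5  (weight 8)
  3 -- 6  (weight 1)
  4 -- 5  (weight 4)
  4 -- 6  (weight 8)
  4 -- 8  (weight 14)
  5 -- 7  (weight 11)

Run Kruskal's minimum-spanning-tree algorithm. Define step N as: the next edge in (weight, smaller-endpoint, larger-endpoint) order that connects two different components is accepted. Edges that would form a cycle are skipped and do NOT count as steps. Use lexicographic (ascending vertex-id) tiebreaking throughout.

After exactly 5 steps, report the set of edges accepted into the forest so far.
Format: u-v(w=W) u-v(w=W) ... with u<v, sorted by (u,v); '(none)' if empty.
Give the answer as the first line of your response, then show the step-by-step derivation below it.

0-3(w=1) 1-7(w=7) 3-4(w=3) 3-6(w=1) 4-5(w=4)

step 1: add edge 0-3 (w=1); MST = {0-3(w=1)}
step 2: add edge 3-6 (w=1); MST = {0-3(w=1) 3-6(w=1)}
step 3: add edge 3-4 (w=3); MST = {0-3(w=1) 3-4(w=3) 3-6(w=1)}
step 4: add edge 4-5 (w=4); MST = {0-3(w=1) 3-4(w=3) 3-6(w=1) 4-5(w=4)}
step 5: add edge 1-7 (w=7); MST = {0-3(w=1) 1-7(w=7) 3-4(w=3) 3-6(w=1) 4-5(w=4)}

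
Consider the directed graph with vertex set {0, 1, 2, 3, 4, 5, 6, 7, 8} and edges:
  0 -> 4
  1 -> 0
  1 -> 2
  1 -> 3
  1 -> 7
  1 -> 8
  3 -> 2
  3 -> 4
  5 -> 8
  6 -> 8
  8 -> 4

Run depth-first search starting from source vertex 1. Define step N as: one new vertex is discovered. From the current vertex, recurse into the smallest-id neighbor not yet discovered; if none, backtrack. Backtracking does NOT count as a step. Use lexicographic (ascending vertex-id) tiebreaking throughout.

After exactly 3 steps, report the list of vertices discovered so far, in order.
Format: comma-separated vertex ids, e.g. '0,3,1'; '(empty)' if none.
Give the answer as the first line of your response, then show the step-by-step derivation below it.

1,0,4

step 1: discover 1; path=1; order=1
step 2: discover 0; path=1>0; order=1,0
step 3: discover 4; path=1>0>4; order=1,0,4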